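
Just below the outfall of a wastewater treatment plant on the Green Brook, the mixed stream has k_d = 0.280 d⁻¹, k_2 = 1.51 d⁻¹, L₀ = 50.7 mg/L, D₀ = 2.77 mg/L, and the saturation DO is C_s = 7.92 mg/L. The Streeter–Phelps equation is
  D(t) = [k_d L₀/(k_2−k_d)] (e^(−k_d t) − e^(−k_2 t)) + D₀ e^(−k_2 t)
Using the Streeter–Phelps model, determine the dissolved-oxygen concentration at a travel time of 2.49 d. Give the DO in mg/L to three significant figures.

k_d L₀/(k_2−k_d) = 0.280×50.7/(1.51−0.280) = 14.20/1.230 = 11.54 mg/L.
e^(−k_d t) = e^(−0.280×2.490) = 0.4980; e^(−k_2 t) = e^(−1.51×2.490) = 0.02329.
D = 11.54 × (0.4980 − 0.02329) + 2.77 × 0.02329 = 5.479 + 0.06450 = 5.543 mg/L.
DO = C_s − D = 7.92 − 5.543 = 2.377 mg/L.

DO ≈ 2.38 mg/L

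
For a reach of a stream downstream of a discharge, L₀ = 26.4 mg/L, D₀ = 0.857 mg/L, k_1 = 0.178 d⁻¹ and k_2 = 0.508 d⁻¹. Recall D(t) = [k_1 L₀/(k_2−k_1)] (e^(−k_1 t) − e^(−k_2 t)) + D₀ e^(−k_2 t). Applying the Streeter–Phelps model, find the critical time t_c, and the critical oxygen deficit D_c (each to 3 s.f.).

t_c ≈ 2.99 d; D_c ≈ 5.43 mg/L

With k_2/k_1 = 2.854 and 1 − D₀(k_2−k_1)/(k_1 L₀) = 0.9398,
t_c = ln(2.854 × 0.9398) / (0.508 − 0.178) = ln(2.682) / 0.3300 = 0.9866/0.3300 = 2.990 d.
D_c = (k_1/k_2) L₀ e^(−k_1 t_c) = (0.178/0.508) × 26.4 × e^(−0.178×2.990) = 0.3504 × 26.4 × 0.5873 = 5.433 mg/L.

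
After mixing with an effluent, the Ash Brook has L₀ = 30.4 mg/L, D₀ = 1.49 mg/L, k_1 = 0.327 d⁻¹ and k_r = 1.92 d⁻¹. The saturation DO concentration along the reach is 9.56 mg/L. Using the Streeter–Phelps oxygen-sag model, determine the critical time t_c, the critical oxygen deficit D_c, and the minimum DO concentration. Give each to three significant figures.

t_c ≈ 0.940 d; D_c ≈ 3.81 mg/L; min DO ≈ 5.75 mg/L

At the critical point dD/dt = 0, so k_1 L₀ e^(−k_1 t) = k_r D. Substituting D(t) from the Streeter–Phelps equation and solving for t gives
t_c = ln[(k_r/k_1)(1 − D₀(k_r−k_1)/(k_1 L₀))] / (k_r−k_1).
Here k_r−k_1 = 1.593 d⁻¹ and 1 − D₀(k_r−k_1)/(k_1 L₀) = 1 − 1.49×1.593/(0.327×30.4) = 0.7612, so
t_c = ln(5.872 × 0.7612) / 1.593 = 1.497 / 1.593 = 0.9399 d.
L(t_c) = L₀ e^(−k_1 t_c) = 30.4 × 0.7354 = 22.36 mg/L, and at the critical point k_r D_c = k_1 L, so D_c = (0.327/1.92) × 22.36 = 3.807 mg/L.
Minimum DO = C_s − D_c = 9.56 − 3.807 = 5.753 mg/L.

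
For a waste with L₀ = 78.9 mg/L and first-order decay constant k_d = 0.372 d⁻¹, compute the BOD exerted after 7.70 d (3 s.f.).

y_t = L₀(1 − e^(−k_d t)) = 78.9 × (1 − e^(−0.372×7.70))
= 78.9 × (1 − 0.05702) = 78.9 × 0.9430 = 74.40 mg/L.

y ≈ 74.4 mg/L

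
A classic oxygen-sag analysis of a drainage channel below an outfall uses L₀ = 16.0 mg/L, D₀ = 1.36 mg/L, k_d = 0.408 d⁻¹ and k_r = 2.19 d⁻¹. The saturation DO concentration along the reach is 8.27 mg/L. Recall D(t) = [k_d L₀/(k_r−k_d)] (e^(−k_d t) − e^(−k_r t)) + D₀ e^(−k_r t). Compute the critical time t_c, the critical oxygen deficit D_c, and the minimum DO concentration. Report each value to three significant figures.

t_c ≈ 0.683 d; D_c ≈ 2.26 mg/L; min DO ≈ 6.01 mg/L

At the critical point dD/dt = 0, so k_d L₀ e^(−k_d t) = k_r D. Substituting D(t) from the Streeter–Phelps equation and solving for t gives
t_c = ln[(k_r/k_d)(1 − D₀(k_r−k_d)/(k_d L₀))] / (k_r−k_d).
Here k_r−k_d = 1.782 d⁻¹ and 1 − D₀(k_r−k_d)/(k_d L₀) = 1 − 1.36×1.782/(0.408×16.0) = 0.6287, so
t_c = ln(5.368 × 0.6287) / 1.782 = 1.216 / 1.782 = 0.6826 d.
D_c = (k_d/k_r) L₀ e^(−k_d t_c) = (0.408/2.19) × 16.0 × e^(−0.408×0.6826) = 0.1863 × 16.0 × 0.7569 = 2.256 mg/L.
Minimum DO = C_s − D_c = 8.27 − 2.256 = 6.014 mg/L.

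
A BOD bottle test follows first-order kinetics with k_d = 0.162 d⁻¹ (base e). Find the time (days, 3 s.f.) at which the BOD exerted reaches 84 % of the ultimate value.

y/L₀ = 1 − e^(−k_d t) = 0.84 ⇒ e^(−k_d t) = 0.160
t = −ln(0.160) / 0.162 = 1.833 / 0.162 = 11.31 d.

t ≈ 11.3 d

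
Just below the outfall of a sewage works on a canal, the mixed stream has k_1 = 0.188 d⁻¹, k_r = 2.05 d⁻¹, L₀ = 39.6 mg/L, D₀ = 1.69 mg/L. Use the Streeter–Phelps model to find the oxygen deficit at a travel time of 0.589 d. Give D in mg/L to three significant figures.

k_1 L₀/(k_r−k_1) = 0.188×39.6/(2.05−0.188) = 7.445/1.862 = 3.998 mg/L.
e^(−k_1 t) = e^(−0.188×0.5890) = 0.8952; e^(−k_r t) = e^(−2.05×0.5890) = 0.2990.
D = 3.998 × (0.8952 − 0.2990) + 1.69 × 0.2990 = 2.384 + 0.5052 = 2.889 mg/L.

D ≈ 2.89 mg/L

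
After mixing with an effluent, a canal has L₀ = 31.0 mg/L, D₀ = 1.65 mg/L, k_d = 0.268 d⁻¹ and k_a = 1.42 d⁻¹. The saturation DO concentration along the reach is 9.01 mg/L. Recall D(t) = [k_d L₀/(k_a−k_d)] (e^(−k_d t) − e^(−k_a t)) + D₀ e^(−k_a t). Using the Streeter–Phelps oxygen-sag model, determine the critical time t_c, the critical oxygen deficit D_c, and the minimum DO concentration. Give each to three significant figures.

t_c ≈ 1.22 d; D_c ≈ 4.22 mg/L; min DO ≈ 4.79 mg/L

t_c = [1/(k_a−k_d)] ln[(k_a/k_d)(1 − D₀(k_a−k_d)/(k_d L₀))]
= [1/(1.42−0.268)] ln[(1.42/0.268)(1 − 1.65×1.152/(0.268×31.0))]
= (1/1.152) ln[5.299 × 0.7712] = 0.8681 × ln(4.086) = 0.8681 × 1.408 = 1.222 d.
D_c = (k_d/k_a) L₀ e^(−k_d t_c) = (0.268/1.42) × 31.0 × e^(−0.268×1.222) = 0.1887 × 31.0 × 0.7207 = 4.217 mg/L.
Minimum DO = C_s − D_c = 9.01 − 4.217 = 4.793 mg/L.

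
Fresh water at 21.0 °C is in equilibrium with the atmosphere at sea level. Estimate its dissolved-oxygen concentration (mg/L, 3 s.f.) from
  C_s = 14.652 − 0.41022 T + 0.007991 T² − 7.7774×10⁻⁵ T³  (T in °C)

C_s = 14.652 − 0.41022×21.0 + 0.007991×21.0² − 7.7774×10⁻⁵×21.0³ = 8.841 mg/L.

C_s ≈ 8.84 mg/L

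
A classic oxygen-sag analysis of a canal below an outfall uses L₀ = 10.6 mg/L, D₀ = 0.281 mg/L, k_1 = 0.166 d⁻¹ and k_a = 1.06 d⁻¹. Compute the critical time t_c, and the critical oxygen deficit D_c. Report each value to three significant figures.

With k_a/k_1 = 6.386 and 1 − D₀(k_a−k_1)/(k_1 L₀) = 0.8572,
t_c = ln(6.386 × 0.8572) / (1.06 − 0.166) = ln(5.474) / 0.8940 = 1.700/0.8940 = 1.902 d.
D_c = (k_1/k_a) L₀ e^(−k_1 t_c) = (0.166/1.06) × 10.6 × e^(−0.166×1.902) = 0.1566 × 10.6 × 0.7293 = 1.211 mg/L.

t_c ≈ 1.90 d; D_c ≈ 1.21 mg/L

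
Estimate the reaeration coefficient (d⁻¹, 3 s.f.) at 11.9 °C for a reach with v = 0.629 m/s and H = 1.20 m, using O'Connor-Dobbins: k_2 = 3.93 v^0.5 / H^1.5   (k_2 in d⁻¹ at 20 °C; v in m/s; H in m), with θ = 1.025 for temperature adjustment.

k_2(20) = 3.93 × 0.629^0.5 / 1.20^1.5 = 3.93 × 0.7931 / 1.315 = 2.371 d⁻¹.
k_2(11.9) = 2.371 × 1.025^(11.9−20) = 2.371 × 0.8187 = 1.941 d⁻¹.

k_2 ≈ 1.94 d⁻¹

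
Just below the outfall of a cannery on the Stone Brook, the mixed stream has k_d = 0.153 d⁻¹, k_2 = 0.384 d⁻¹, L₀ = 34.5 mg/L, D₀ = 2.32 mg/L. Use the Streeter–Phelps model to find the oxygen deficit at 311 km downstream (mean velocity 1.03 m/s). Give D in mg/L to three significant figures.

D ≈ 8.02 mg/L

Travel time t = x/v = 311 km / (1.03 m/s) = 311000 m / 1.03 m/s = 301900 s = 3.495 d.
k_d L₀/(k_2−k_d) = 0.153×34.5/(0.384−0.153) = 5.279/0.2310 = 22.85 mg/L.
e^(−k_d t) = e^(−0.153×3.495) = 0.5859; e^(−k_2 t) = e^(−0.384×3.495) = 0.2613.
D = 22.85 × (0.5859 − 0.2613) + 2.32 × 0.2613 = 7.415 + 0.6063 = 8.022 mg/L.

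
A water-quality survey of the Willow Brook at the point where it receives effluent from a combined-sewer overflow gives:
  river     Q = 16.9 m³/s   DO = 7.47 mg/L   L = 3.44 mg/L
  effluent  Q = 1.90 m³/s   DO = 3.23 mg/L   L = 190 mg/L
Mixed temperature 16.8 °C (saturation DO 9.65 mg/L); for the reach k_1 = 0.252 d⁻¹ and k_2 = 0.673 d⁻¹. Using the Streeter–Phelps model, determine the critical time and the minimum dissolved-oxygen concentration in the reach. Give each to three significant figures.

Mixed DO = (16.9×7.47 + 1.90×3.23)/(16.9+1.90) = 132.4/18.80 = 7.041 mg/L.
Mixed L₀ = (16.9×3.44 + 1.90×190)/(18.80) = 419.1/18.80 = 22.29 mg/L.
Initial deficit D₀ = C_s − DO₀ = 9.65 − 7.041 = 2.609 mg/L.
t_c = (1/0.4210) ln[(0.673/0.252)(1 − 2.609×0.4210/(0.252×22.29))] = 2.375 × ln(2.149) = 1.817 d.
D_c = (0.252/0.673) × 22.29 × e^(−0.252×1.817) = 0.3744 × 22.29 × 0.6327 = 5.282 mg/L.
Minimum DO = 9.65 − 5.282 = 4.368 mg/L.

t_c ≈ 1.82 d; minimum DO ≈ 4.37 mg/L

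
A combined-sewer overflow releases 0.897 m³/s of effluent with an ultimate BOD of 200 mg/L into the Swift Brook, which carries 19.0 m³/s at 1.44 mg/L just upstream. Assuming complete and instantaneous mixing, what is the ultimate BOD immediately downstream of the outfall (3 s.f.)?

Flow-weighted mixing: C = (Q_r C_r + Q_w C_w)/(Q_r + Q_w)
= (19.0×1.44 + 0.897×200)/(19.0 + 0.897) = 206.8/19.90 = 10.39 mg/L.

10.4 mg/L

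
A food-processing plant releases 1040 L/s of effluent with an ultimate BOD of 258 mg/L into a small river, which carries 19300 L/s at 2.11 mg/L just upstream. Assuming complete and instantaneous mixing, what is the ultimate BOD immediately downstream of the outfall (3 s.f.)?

15.2 mg/L

Flow-weighted mixing: C = (Q_r C_r + Q_w C_w)/(Q_r + Q_w)
= (19300×2.11 + 1040×258)/(19300 + 1040) = 309000/20340 = 15.19 mg/L.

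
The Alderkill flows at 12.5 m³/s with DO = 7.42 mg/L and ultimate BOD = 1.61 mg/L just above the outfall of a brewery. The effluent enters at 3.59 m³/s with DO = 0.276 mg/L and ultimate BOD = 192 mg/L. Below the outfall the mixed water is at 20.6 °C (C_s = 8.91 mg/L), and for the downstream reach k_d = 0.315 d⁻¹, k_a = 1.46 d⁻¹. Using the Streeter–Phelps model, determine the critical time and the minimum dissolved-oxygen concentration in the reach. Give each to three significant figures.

Mixed DO = (12.5×7.42 + 3.59×0.276)/(12.5+3.59) = 93.74/16.09 = 5.826 mg/L.
Mixed L₀ = (12.5×1.61 + 3.59×192)/(16.09) = 709.4/16.09 = 44.09 mg/L.
Initial deficit D₀ = C_s − DO₀ = 8.91 − 5.826 = 3.084 mg/L.
t_c = (1/1.145) ln[(1.46/0.315)(1 − 3.084×1.145/(0.315×44.09))] = 0.8734 × ln(3.456) = 1.083 d.
D_c = (0.315/1.46) × 44.09 × e^(−0.315×1.083) = 0.2158 × 44.09 × 0.7109 = 6.763 mg/L.
Minimum DO = 8.91 − 6.763 = 2.147 mg/L.

t_c ≈ 1.08 d; minimum DO ≈ 2.15 mg/L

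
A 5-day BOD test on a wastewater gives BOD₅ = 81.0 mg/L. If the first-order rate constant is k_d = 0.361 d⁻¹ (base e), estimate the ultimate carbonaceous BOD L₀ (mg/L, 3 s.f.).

L₀ ≈ 96.9 mg/L

BOD₅ = L₀(1 − e^(−5k_d)) ⇒ L₀ = BOD₅ / (1 − e^(−5×0.361))
= 81.0 / (1 − 0.1645) = 81.0 / 0.8355 = 96.94 mg/L.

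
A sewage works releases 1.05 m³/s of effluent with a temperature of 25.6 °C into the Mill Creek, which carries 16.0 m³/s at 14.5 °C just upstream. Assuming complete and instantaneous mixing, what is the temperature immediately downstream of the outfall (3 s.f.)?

15.2 °C

Flow-weighted mixing: C = (Q_r C_r + Q_w C_w)/(Q_r + Q_w)
= (16.0×14.5 + 1.05×25.6)/(16.0 + 1.05) = 258.9/17.05 = 15.18 °C.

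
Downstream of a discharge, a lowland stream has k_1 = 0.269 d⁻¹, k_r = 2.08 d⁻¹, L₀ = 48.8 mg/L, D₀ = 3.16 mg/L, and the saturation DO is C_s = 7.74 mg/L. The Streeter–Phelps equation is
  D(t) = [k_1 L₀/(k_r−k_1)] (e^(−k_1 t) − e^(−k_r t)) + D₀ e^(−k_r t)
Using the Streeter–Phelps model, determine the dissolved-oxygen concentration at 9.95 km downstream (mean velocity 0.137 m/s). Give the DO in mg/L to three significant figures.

DO ≈ 2.67 mg/L

Travel time t = x/v = 9.95 km / (0.137 m/s) = 9950 m / 0.137 m/s = 72630 s = 0.8406 d.
k_1 L₀/(k_r−k_1) = 0.269×48.8/(2.08−0.269) = 13.13/1.811 = 7.249 mg/L.
e^(−k_1 t) = e^(−0.269×0.8406) = 0.7976; e^(−k_r t) = e^(−2.08×0.8406) = 0.1740.
D = 7.249 × (0.7976 − 0.1740) + 3.16 × 0.1740 = 4.520 + 0.5500 = 5.070 mg/L.
DO = C_s − D = 7.74 − 5.070 = 2.670 mg/L.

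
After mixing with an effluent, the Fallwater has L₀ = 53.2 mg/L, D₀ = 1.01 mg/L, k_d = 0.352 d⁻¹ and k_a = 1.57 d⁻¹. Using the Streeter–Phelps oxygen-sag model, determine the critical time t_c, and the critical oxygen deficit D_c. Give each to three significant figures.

At the critical point dD/dt = 0, so k_d L₀ e^(−k_d t) = k_a D. Substituting D(t) from the Streeter–Phelps equation and solving for t gives
t_c = ln[(k_a/k_d)(1 − D₀(k_a−k_d)/(k_d L₀))] / (k_a−k_d).
Here k_a−k_d = 1.218 d⁻¹ and 1 − D₀(k_a−k_d)/(k_d L₀) = 1 − 1.01×1.218/(0.352×53.2) = 0.9343, so
t_c = ln(4.460 × 0.9343) / 1.218 = 1.427 / 1.218 = 1.172 d.
D_c = (k_d/k_a) L₀ e^(−k_d t_c) = (0.352/1.57) × 53.2 × e^(−0.352×1.172) = 0.2242 × 53.2 × 0.6620 = 7.896 mg/L.

t_c ≈ 1.17 d; D_c ≈ 7.90 mg/L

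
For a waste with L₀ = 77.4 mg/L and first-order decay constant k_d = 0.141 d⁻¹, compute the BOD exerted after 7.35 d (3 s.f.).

y_t = L₀(1 − e^(−k_d t)) = 77.4 × (1 − e^(−0.141×7.35))
= 77.4 × (1 − 0.3547) = 77.4 × 0.6453 = 49.94 mg/L.

y ≈ 49.9 mg/L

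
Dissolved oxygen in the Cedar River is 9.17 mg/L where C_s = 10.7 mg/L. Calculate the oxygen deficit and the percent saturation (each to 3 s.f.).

D ≈ 1.53 mg/L; 85.7 % saturation

D = C_s − C = 10.7 − 9.17 = 1.53 mg/L.
% saturation = 9.17/10.7 × 100 = 85.7 %.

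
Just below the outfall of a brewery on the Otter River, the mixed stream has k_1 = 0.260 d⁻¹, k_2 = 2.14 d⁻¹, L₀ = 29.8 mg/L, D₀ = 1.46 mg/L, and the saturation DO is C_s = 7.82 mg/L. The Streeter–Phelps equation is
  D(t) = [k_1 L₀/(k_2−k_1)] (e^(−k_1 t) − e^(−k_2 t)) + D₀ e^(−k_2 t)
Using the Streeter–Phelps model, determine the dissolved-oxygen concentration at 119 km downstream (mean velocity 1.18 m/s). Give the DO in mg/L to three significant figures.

DO ≈ 5.00 mg/L

Travel time t = x/v = 119 km / (1.18 m/s) = 119000 m / 1.18 m/s = 100800 s = 1.167 d.
k_1 L₀/(k_2−k_1) = 0.260×29.8/(2.14−0.260) = 7.748/1.880 = 4.121 mg/L.
e^(−k_1 t) = e^(−0.260×1.167) = 0.7382; e^(−k_2 t) = e^(−2.14×1.167) = 0.08226.
D = 4.121 × (0.7382 − 0.08226) + 1.46 × 0.08226 = 2.703 + 0.1201 = 2.824 mg/L.
DO = C_s − D = 7.82 − 2.824 = 4.996 mg/L.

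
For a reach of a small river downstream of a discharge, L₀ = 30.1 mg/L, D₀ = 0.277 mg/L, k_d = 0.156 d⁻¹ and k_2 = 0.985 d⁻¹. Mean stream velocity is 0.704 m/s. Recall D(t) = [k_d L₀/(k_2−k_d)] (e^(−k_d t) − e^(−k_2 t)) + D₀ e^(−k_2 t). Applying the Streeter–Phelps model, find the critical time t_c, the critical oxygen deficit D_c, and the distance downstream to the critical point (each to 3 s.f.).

t_c ≈ 2.16 d; D_c ≈ 3.40 mg/L; x_c ≈ 132 km

t_c = [1/(k_2−k_d)] ln[(k_2/k_d)(1 − D₀(k_2−k_d)/(k_d L₀))]
= [1/(0.985−0.156)] ln[(0.985/0.156)(1 − 0.277×0.8290/(0.156×30.1))]
= (1/0.8290) ln[6.314 × 0.9511] = 1.206 × ln(6.005) = 1.206 × 1.793 = 2.162 d.
D_c = (k_d/k_2) L₀ e^(−k_d t_c) = (0.156/0.985) × 30.1 × e^(−0.156×2.162) = 0.1584 × 30.1 × 0.7137 = 3.402 mg/L.
x_c = v t_c = 0.704 m/s × 2.162 d × 86400 s/d = 131500 m ≈ 132 km.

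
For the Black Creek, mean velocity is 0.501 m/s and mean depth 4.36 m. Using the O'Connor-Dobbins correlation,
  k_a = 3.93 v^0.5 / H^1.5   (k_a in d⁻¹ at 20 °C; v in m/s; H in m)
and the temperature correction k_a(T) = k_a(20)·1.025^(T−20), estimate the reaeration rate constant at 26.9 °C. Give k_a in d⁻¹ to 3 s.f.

k_a(20) = 3.93 × 0.501^0.5 / 4.36^1.5 = 3.93 × 0.7078 / 9.104 = 0.3055 d⁻¹.
k_a(26.9) = 0.3055 × 1.025^(26.9−20) = 0.3055 × 1.186 = 0.3623 d⁻¹.

k_a ≈ 0.362 d⁻¹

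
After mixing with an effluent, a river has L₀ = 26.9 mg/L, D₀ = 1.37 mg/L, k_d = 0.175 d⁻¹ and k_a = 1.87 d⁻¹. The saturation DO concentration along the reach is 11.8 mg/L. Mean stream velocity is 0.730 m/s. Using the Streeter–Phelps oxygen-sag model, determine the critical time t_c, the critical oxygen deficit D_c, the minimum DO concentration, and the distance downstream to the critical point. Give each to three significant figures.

t_c ≈ 0.997 d; D_c ≈ 2.11 mg/L; min DO ≈ 9.69 mg/L; x_c ≈ 62.9 km

At the critical point dD/dt = 0, so k_d L₀ e^(−k_d t) = k_a D. Substituting D(t) from the Streeter–Phelps equation and solving for t gives
t_c = ln[(k_a/k_d)(1 − D₀(k_a−k_d)/(k_d L₀))] / (k_a−k_d).
Here k_a−k_d = 1.695 d⁻¹ and 1 − D₀(k_a−k_d)/(k_d L₀) = 1 − 1.37×1.695/(0.175×26.9) = 0.5067, so
t_c = ln(10.69 × 0.5067) / 1.695 = 1.689 / 1.695 = 0.9965 d.
D_c = (k_d/k_a) L₀ e^(−k_d t_c) = (0.175/1.87) × 26.9 × e^(−0.175×0.9965) = 0.09358 × 26.9 × 0.8400 = 2.115 mg/L.
Minimum DO = C_s − D_c = 11.8 − 2.115 = 9.685 mg/L.
x_c = v t_c = 0.730 m/s × 0.9965 d × 86400 s/d = 62850 m ≈ 62.9 km.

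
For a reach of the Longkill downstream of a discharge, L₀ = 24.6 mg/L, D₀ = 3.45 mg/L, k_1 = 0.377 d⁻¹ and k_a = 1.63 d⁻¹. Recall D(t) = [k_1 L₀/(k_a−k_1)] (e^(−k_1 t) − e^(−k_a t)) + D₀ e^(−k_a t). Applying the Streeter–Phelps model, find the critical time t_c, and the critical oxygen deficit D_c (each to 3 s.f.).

t_c ≈ 0.668 d; D_c ≈ 4.42 mg/L

At the critical point dD/dt = 0, so k_1 L₀ e^(−k_1 t) = k_a D. Substituting D(t) from the Streeter–Phelps equation and solving for t gives
t_c = ln[(k_a/k_1)(1 − D₀(k_a−k_1)/(k_1 L₀))] / (k_a−k_1).
Here k_a−k_1 = 1.253 d⁻¹ and 1 − D₀(k_a−k_1)/(k_1 L₀) = 1 − 3.45×1.253/(0.377×24.6) = 0.5339, so
t_c = ln(4.324 × 0.5339) / 1.253 = 0.8365 / 1.253 = 0.6676 d.
L(t_c) = L₀ e^(−k_1 t_c) = 24.6 × 0.7775 = 19.13 mg/L, and at the critical point k_a D_c = k_1 L, so D_c = (0.377/1.63) × 19.13 = 4.424 mg/L.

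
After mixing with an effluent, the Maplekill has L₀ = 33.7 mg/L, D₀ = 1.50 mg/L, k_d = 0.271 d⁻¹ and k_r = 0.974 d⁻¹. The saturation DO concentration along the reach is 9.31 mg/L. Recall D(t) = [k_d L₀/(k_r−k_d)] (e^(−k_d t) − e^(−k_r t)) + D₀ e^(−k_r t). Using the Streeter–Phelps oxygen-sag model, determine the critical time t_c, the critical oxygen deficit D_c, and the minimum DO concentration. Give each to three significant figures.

t_c ≈ 1.65 d; D_c ≈ 6.00 mg/L; min DO ≈ 3.31 mg/L

At the critical point dD/dt = 0, so k_d L₀ e^(−k_d t) = k_r D. Substituting D(t) from the Streeter–Phelps equation and solving for t gives
t_c = ln[(k_r/k_d)(1 − D₀(k_r−k_d)/(k_d L₀))] / (k_r−k_d).
Here k_r−k_d = 0.7030 d⁻¹ and 1 − D₀(k_r−k_d)/(k_d L₀) = 1 − 1.50×0.7030/(0.271×33.7) = 0.8845, so
t_c = ln(3.594 × 0.8845) / 0.7030 = 1.157 / 0.7030 = 1.645 d.
D_c = (k_d/k_r) L₀ e^(−k_d t_c) = (0.271/0.974) × 33.7 × e^(−0.271×1.645) = 0.2782 × 33.7 × 0.6403 = 6.004 mg/L.
Minimum DO = C_s − D_c = 9.31 − 6.004 = 3.306 mg/L.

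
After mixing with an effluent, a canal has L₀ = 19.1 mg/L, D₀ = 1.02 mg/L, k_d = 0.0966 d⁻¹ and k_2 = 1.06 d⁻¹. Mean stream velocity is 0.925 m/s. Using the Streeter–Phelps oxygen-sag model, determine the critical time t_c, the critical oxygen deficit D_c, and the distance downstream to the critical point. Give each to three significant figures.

With k_2/k_d = 10.97 and 1 − D₀(k_2−k_d)/(k_d L₀) = 0.4674,
t_c = ln(10.97 × 0.4674) / (1.06 − 0.0966) = ln(5.129) / 0.9634 = 1.635/0.9634 = 1.697 d.
L(t_c) = L₀ e^(−k_d t_c) = 19.1 × 0.8488 = 16.21 mg/L, and at the critical point k_2 D_c = k_d L, so D_c = (0.0966/1.06) × 16.21 = 1.477 mg/L.
x_c = v t_c = 0.925 m/s × 1.697 d × 86400 s/d = 135600 m ≈ 136 km.

t_c ≈ 1.70 d; D_c ≈ 1.48 mg/L; x_c ≈ 136 km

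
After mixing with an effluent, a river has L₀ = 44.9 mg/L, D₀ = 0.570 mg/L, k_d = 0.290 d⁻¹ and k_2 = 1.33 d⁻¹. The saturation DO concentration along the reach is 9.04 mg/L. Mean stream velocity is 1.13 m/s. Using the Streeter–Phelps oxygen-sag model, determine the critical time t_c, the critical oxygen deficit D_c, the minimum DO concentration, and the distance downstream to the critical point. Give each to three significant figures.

At the critical point dD/dt = 0, so k_d L₀ e^(−k_d t) = k_2 D. Substituting D(t) from the Streeter–Phelps equation and solving for t gives
t_c = ln[(k_2/k_d)(1 − D₀(k_2−k_d)/(k_d L₀))] / (k_2−k_d).
Here k_2−k_d = 1.040 d⁻¹ and 1 − D₀(k_2−k_d)/(k_d L₀) = 1 − 0.570×1.040/(0.290×44.9) = 0.9545, so
t_c = ln(4.586 × 0.9545) / 1.040 = 1.476 / 1.040 = 1.420 d.
L(t_c) = L₀ e^(−k_d t_c) = 44.9 × 0.6625 = 29.75 mg/L, and at the critical point k_2 D_c = k_d L, so D_c = (0.290/1.33) × 29.75 = 6.486 mg/L.
Minimum DO = C_s − D_c = 9.04 − 6.486 = 2.554 mg/L.
x_c = v t_c = 1.13 m/s × 1.420 d × 86400 s/d = 138600 m ≈ 139 km.

t_c ≈ 1.42 d; D_c ≈ 6.49 mg/L; min DO ≈ 2.55 mg/L; x_c ≈ 139 km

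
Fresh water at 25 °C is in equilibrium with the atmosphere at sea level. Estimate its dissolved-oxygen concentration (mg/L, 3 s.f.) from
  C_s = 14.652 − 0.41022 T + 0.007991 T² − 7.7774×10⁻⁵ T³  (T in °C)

C_s = 14.652 − 0.41022×25 + 0.007991×25² − 7.7774×10⁻⁵×25³ = 8.176 mg/L.

C_s ≈ 8.18 mg/L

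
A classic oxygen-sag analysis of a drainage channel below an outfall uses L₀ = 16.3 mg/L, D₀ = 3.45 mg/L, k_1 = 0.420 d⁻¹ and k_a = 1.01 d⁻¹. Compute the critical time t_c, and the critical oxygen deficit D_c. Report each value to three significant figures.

With k_a/k_1 = 2.405 and 1 − D₀(k_a−k_1)/(k_1 L₀) = 0.7027,
t_c = ln(2.405 × 0.7027) / (1.01 − 0.420) = ln(1.690) / 0.5900 = 0.5246/0.5900 = 0.8891 d.
D_c = (k_1/k_a) L₀ e^(−k_1 t_c) = (0.420/1.01) × 16.3 × e^(−0.420×0.8891) = 0.4158 × 16.3 × 0.6884 = 4.666 mg/L.

t_c ≈ 0.889 d; D_c ≈ 4.67 mg/L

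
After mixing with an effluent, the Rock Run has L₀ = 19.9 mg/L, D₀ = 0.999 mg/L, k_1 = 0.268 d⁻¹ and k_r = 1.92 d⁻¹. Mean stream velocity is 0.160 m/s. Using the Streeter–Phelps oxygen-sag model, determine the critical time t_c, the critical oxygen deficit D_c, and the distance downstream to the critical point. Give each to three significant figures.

t_c ≈ 0.968 d; D_c ≈ 2.14 mg/L; x_c ≈ 13.4 km

t_c = [1/(k_r−k_1)] ln[(k_r/k_1)(1 − D₀(k_r−k_1)/(k_1 L₀))]
= [1/(1.92−0.268)] ln[(1.92/0.268)(1 − 0.999×1.652/(0.268×19.9))]
= (1/1.652) ln[7.164 × 0.6906] = 0.6053 × ln(4.947) = 0.6053 × 1.599 = 0.9678 d.
L(t_c) = L₀ e^(−k_1 t_c) = 19.9 × 0.7715 = 15.35 mg/L, and at the critical point k_r D_c = k_1 L, so D_c = (0.268/1.92) × 15.35 = 2.143 mg/L.
x_c = v t_c = 0.160 m/s × 0.9678 d × 86400 s/d = 13380 m ≈ 13.4 km.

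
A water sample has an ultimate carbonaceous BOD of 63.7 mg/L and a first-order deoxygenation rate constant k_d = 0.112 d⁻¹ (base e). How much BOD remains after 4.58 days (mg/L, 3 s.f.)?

L_t = L₀ e^(−k_d t) = 63.7 × e^(−0.112×4.58) = 63.7 × 0.5987 = 38.14 mg/L.

L ≈ 38.1 mg/L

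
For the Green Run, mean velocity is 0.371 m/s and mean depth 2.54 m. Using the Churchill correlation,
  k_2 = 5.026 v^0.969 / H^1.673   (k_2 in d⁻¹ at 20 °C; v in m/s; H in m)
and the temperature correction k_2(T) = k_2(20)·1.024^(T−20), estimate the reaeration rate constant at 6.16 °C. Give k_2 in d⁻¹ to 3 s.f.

k_2(20) = 5.026 × 0.371^0.969 / 2.54^1.673 = 5.026 × 0.3826 / 4.756 = 0.4043 d⁻¹.
k_2(6.16) = 0.4043 × 1.024^(6.16−20) = 0.4043 × 0.7202 = 0.2911 d⁻¹.

k_2 ≈ 0.291 d⁻¹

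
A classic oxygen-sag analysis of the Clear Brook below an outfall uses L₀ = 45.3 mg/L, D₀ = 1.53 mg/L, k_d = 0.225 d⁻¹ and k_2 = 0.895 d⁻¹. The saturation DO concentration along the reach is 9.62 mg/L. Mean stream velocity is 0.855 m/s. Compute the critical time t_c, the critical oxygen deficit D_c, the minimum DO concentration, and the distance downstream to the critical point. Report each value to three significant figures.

t_c = [1/(k_2−k_d)] ln[(k_2/k_d)(1 − D₀(k_2−k_d)/(k_d L₀))]
= [1/(0.895−0.225)] ln[(0.895/0.225)(1 − 1.53×0.6700/(0.225×45.3))]
= (1/0.6700) ln[3.978 × 0.8994] = 1.493 × ln(3.578) = 1.493 × 1.275 = 1.903 d.
L(t_c) = L₀ e^(−k_d t_c) = 45.3 × 0.6518 = 29.52 mg/L, and at the critical point k_2 D_c = k_d L, so D_c = (0.225/0.895) × 29.52 = 7.422 mg/L.
Minimum DO = C_s − D_c = 9.62 − 7.422 = 2.198 mg/L.
x_c = v t_c = 0.855 m/s × 1.903 d × 86400 s/d = 140500 m ≈ 141 km.

t_c ≈ 1.90 d; D_c ≈ 7.42 mg/L; min DO ≈ 2.20 mg/L; x_c ≈ 141 km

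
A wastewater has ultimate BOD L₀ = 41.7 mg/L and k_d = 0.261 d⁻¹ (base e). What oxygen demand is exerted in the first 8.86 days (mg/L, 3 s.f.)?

y ≈ 37.6 mg/L

y_t = L₀(1 − e^(−k_d t)) = 41.7 × (1 − e^(−0.261×8.86))
= 41.7 × (1 − 0.09902) = 41.7 × 0.9010 = 37.57 mg/L.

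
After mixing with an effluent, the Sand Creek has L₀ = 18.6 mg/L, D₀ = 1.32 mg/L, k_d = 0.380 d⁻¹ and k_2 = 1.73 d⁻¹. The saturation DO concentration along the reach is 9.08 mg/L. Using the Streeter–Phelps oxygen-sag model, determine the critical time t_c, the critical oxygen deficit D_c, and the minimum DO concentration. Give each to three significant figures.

t_c = [1/(k_2−k_d)] ln[(k_2/k_d)(1 − D₀(k_2−k_d)/(k_d L₀))]
= [1/(1.73−0.380)] ln[(1.73/0.380)(1 − 1.32×1.350/(0.380×18.6))]
= (1/1.350) ln[4.553 × 0.7479] = 0.7407 × ln(3.405) = 0.7407 × 1.225 = 0.9075 d.
D_c = (k_d/k_2) L₀ e^(−k_d t_c) = (0.380/1.73) × 18.6 × e^(−0.380×0.9075) = 0.2197 × 18.6 × 0.7083 = 2.894 mg/L.
Minimum DO = C_s − D_c = 9.08 − 2.894 = 6.186 mg/L.

t_c ≈ 0.908 d; D_c ≈ 2.89 mg/L; min DO ≈ 6.19 mg/L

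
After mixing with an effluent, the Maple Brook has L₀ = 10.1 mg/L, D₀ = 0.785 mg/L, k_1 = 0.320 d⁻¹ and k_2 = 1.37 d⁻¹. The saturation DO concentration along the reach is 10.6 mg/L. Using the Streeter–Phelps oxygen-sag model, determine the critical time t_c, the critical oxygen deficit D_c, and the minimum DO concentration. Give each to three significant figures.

t_c ≈ 1.10 d; D_c ≈ 1.66 mg/L; min DO ≈ 8.94 mg/L

With k_2/k_1 = 4.281 and 1 − D₀(k_2−k_1)/(k_1 L₀) = 0.7450,
t_c = ln(4.281 × 0.7450) / (1.37 − 0.320) = ln(3.189) / 1.050 = 1.160/1.050 = 1.105 d.
D_c = (k_1/k_2) L₀ e^(−k_1 t_c) = (0.320/1.37) × 10.1 × e^(−0.320×1.105) = 0.2336 × 10.1 × 0.7022 = 1.657 mg/L.
Minimum DO = C_s − D_c = 10.6 − 1.657 = 8.943 mg/L.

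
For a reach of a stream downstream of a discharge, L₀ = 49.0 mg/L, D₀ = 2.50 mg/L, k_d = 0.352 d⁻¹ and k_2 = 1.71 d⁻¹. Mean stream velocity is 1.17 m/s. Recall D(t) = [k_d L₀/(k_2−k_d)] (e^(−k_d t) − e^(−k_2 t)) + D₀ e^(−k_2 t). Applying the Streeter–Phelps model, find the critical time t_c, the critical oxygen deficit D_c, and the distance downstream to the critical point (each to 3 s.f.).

t_c ≈ 1.00 d; D_c ≈ 7.09 mg/L; x_c ≈ 101 km

With k_2/k_d = 4.858 and 1 − D₀(k_2−k_d)/(k_d L₀) = 0.8032,
t_c = ln(4.858 × 0.8032) / (1.71 − 0.352) = ln(3.902) / 1.358 = 1.361/1.358 = 1.003 d.
L(t_c) = L₀ e^(−k_d t_c) = 49.0 × 0.7027 = 34.43 mg/L, and at the critical point k_2 D_c = k_d L, so D_c = (0.352/1.71) × 34.43 = 7.087 mg/L.
x_c = v t_c = 1.17 m/s × 1.003 d × 86400 s/d = 101300 m ≈ 101 km.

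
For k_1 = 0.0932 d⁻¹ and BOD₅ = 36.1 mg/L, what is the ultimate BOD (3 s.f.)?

L₀ ≈ 96.9 mg/L

BOD₅ = L₀(1 − e^(−5k_1)) ⇒ L₀ = BOD₅ / (1 − e^(−5×0.0932))
= 36.1 / (1 − 0.6275) = 36.1 / 0.3725 = 96.91 mg/L.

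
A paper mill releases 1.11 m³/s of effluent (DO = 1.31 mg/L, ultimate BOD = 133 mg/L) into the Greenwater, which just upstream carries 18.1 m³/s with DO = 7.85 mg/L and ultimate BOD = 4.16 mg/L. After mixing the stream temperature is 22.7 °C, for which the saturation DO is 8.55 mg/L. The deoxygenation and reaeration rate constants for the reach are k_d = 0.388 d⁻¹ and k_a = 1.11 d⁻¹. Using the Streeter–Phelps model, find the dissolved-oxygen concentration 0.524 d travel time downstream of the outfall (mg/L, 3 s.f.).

Mixed DO = (18.1×7.85 + 1.11×1.31)/(18.1+1.11) = 143.5/19.21 = 7.472 mg/L.
Mixed L₀ = (18.1×4.16 + 1.11×133)/(19.21) = 222.9/19.21 = 11.60 mg/L.
Initial deficit D₀ = C_s − DO₀ = 8.55 − 7.472 = 1.078 mg/L.
D(0.524) = [0.388×11.60/(1.11−0.388)](e^(−0.388×0.524) − e^(−1.11×0.524)) + 1.078 e^(−1.11×0.524)
= 6.236 × (0.8160 − 0.5590) + 1.078 × 0.5590 = 2.206 mg/L.
DO = 8.55 − 2.206 = 6.344 mg/L.

DO ≈ 6.34 mg/L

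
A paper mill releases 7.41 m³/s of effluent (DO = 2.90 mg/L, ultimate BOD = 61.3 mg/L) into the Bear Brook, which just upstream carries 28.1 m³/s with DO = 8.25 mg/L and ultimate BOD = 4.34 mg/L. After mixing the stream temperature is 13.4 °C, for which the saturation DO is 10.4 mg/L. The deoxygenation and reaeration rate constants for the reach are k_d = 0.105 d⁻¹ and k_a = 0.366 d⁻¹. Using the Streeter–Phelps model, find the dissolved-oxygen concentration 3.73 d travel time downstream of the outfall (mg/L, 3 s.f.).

Mixed DO = (28.1×8.25 + 7.41×2.90)/(28.1+7.41) = 253.3/35.51 = 7.134 mg/L.
Mixed L₀ = (28.1×4.34 + 7.41×61.3)/(35.51) = 576.2/35.51 = 16.23 mg/L.
Initial deficit D₀ = C_s − DO₀ = 10.4 − 7.134 = 3.266 mg/L.
D(3.73) = [0.105×16.23/(0.366−0.105)](e^(−0.105×3.73) − e^(−0.366×3.73)) + 3.266 e^(−0.366×3.73)
= 6.528 × (0.6759 − 0.2553) + 3.266 × 0.2553 = 3.580 mg/L.
DO = 10.4 − 3.580 = 6.820 mg/L.

DO ≈ 6.82 mg/L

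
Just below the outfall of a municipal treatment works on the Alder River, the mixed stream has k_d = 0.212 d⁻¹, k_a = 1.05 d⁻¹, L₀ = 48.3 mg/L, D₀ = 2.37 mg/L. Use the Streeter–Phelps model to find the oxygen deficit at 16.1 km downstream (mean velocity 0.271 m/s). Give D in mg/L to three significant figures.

D ≈ 5.78 mg/L

Travel time t = x/v = 16.1 km / (0.271 m/s) = 16100 m / 0.271 m/s = 59410 s = 0.6876 d.
k_d L₀/(k_a−k_d) = 0.212×48.3/(1.05−0.212) = 10.24/0.8380 = 12.22 mg/L.
e^(−k_d t) = e^(−0.212×0.6876) = 0.8644; e^(−k_a t) = e^(−1.05×0.6876) = 0.4858.
D = 12.22 × (0.8644 − 0.4858) + 2.37 × 0.4858 = 4.626 + 1.151 = 5.777 mg/L.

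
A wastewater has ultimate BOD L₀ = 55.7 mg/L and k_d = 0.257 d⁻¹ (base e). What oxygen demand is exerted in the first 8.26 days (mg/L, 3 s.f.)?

y ≈ 49.0 mg/L

y_t = L₀(1 − e^(−k_d t)) = 55.7 × (1 − e^(−0.257×8.26))
= 55.7 × (1 − 0.1197) = 55.7 × 0.8803 = 49.03 mg/L.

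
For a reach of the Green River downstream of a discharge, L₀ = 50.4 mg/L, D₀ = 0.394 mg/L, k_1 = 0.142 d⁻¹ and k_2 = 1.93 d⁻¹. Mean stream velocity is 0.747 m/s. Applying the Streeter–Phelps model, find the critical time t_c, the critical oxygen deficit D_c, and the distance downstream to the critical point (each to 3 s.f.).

t_c ≈ 1.40 d; D_c ≈ 3.04 mg/L; x_c ≈ 90.5 km

t_c = [1/(k_2−k_1)] ln[(k_2/k_1)(1 − D₀(k_2−k_1)/(k_1 L₀))]
= [1/(1.93−0.142)] ln[(1.93/0.142)(1 − 0.394×1.788/(0.142×50.4))]
= (1/1.788) ln[13.59 × 0.9016] = 0.5593 × ln(12.25) = 0.5593 × 2.506 = 1.401 d.
L(t_c) = L₀ e^(−k_1 t_c) = 50.4 × 0.8195 = 41.30 mg/L, and at the critical point k_2 D_c = k_1 L, so D_c = (0.142/1.93) × 41.30 = 3.039 mg/L.
x_c = v t_c = 0.747 m/s × 1.401 d × 86400 s/d = 90450 m ≈ 90.5 km.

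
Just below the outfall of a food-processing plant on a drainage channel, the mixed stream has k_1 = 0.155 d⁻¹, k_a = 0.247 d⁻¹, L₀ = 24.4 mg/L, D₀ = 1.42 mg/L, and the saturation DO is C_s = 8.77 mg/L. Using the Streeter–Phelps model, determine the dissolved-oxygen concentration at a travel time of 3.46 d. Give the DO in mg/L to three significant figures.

DO ≈ 1.61 mg/L

k_1 L₀/(k_a−k_1) = 0.155×24.4/(0.247−0.155) = 3.782/0.09200 = 41.11 mg/L.
e^(−k_1 t) = e^(−0.155×3.460) = 0.5849; e^(−k_a t) = e^(−0.247×3.460) = 0.4254.
D = 41.11 × (0.5849 − 0.4254) + 1.42 × 0.4254 = 6.555 + 0.6041 = 7.159 mg/L.
DO = C_s − D = 8.77 − 7.159 = 1.611 mg/L.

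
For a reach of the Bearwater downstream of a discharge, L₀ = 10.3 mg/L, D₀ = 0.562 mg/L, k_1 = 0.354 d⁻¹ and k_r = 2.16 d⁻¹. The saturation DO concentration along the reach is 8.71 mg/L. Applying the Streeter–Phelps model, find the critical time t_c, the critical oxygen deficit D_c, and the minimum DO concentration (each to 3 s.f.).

t_c ≈ 0.821 d; D_c ≈ 1.26 mg/L; min DO ≈ 7.45 mg/L

With k_r/k_1 = 6.102 and 1 − D₀(k_r−k_1)/(k_1 L₀) = 0.7216,
t_c = ln(6.102 × 0.7216) / (2.16 − 0.354) = ln(4.403) / 1.806 = 1.482/1.806 = 0.8208 d.
D_c = (k_1/k_r) L₀ e^(−k_1 t_c) = (0.354/2.16) × 10.3 × e^(−0.354×0.8208) = 0.1639 × 10.3 × 0.7478 = 1.262 mg/L.
Minimum DO = C_s − D_c = 8.71 − 1.262 = 7.448 mg/L.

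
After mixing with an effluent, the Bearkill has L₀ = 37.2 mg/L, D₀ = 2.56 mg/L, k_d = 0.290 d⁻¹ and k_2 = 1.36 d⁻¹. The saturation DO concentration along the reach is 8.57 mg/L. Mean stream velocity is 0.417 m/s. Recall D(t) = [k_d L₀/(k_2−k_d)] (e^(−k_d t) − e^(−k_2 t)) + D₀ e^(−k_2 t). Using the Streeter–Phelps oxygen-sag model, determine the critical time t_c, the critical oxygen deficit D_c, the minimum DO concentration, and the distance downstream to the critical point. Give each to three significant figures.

t_c = [1/(k_2−k_d)] ln[(k_2/k_d)(1 − D₀(k_2−k_d)/(k_d L₀))]
= [1/(1.36−0.290)] ln[(1.36/0.290)(1 − 2.56×1.070/(0.290×37.2))]
= (1/1.070) ln[4.690 × 0.7461] = 0.9346 × ln(3.499) = 0.9346 × 1.252 = 1.171 d.
D_c = (k_d/k_2) L₀ e^(−k_d t_c) = (0.290/1.36) × 37.2 × e^(−0.290×1.171) = 0.2132 × 37.2 × 0.7122 = 5.649 mg/L.
Minimum DO = C_s − D_c = 8.57 − 5.649 = 2.921 mg/L.
x_c = v t_c = 0.417 m/s × 1.171 d × 86400 s/d = 42170 m ≈ 42.2 km.

t_c ≈ 1.17 d; D_c ≈ 5.65 mg/L; min DO ≈ 2.92 mg/L; x_c ≈ 42.2 km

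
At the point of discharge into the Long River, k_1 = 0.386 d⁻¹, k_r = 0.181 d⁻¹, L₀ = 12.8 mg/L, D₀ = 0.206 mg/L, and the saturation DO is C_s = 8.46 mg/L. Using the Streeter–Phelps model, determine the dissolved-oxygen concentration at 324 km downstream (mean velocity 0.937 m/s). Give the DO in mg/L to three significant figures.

Travel time t = x/v = 324 km / (0.937 m/s) = 324000 m / 0.937 m/s = 345800 s = 4.002 d.
k_1 L₀/(k_r−k_1) = 0.386×12.8/(0.181−0.386) = 4.941/-0.2050 = -24.10 mg/L.
e^(−k_1 t) = e^(−0.386×4.002) = 0.2133; e^(−k_r t) = e^(−0.181×4.002) = 0.4846.
D = -24.10 × (0.2133 − 0.4846) + 0.206 × 0.4846 = 6.538 + 0.09983 = 6.638 mg/L.
DO = C_s − D = 8.46 − 6.638 = 1.822 mg/L.

DO ≈ 1.82 mg/L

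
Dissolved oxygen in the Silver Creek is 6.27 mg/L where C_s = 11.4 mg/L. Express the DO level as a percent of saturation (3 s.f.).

55.0 % saturation

% saturation = C/C_s × 100 = 6.27/11.4 × 100 = 55.0 %.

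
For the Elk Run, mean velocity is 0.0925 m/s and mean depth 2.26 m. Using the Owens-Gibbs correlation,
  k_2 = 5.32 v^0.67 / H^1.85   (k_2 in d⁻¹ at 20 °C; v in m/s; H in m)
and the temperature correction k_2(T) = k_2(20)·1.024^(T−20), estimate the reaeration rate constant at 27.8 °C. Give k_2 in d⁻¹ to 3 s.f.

k_2(20) = 5.32 × 0.0925^0.67 / 2.26^1.85 = 5.32 × 0.2029 / 4.520 = 0.2389 d⁻¹.
k_2(27.8) = 0.2389 × 1.024^(27.8−20) = 0.2389 × 1.203 = 0.2874 d⁻¹.

k_2 ≈ 0.287 d⁻¹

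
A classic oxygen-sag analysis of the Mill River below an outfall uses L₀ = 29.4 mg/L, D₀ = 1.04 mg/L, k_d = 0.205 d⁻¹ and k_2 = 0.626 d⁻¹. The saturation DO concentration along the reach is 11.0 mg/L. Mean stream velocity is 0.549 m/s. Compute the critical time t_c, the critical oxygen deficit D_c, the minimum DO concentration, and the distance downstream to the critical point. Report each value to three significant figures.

t_c ≈ 2.47 d; D_c ≈ 5.80 mg/L; min DO ≈ 5.20 mg/L; x_c ≈ 117 km

At the critical point dD/dt = 0, so k_d L₀ e^(−k_d t) = k_2 D. Substituting D(t) from the Streeter–Phelps equation and solving for t gives
t_c = ln[(k_2/k_d)(1 − D₀(k_2−k_d)/(k_d L₀))] / (k_2−k_d).
Here k_2−k_d = 0.4210 d⁻¹ and 1 − D₀(k_2−k_d)/(k_d L₀) = 1 − 1.04×0.4210/(0.205×29.4) = 0.9274, so
t_c = ln(3.054 × 0.9274) / 0.4210 = 1.041 / 0.4210 = 2.472 d.
L(t_c) = L₀ e^(−k_d t_c) = 29.4 × 0.6024 = 17.71 mg/L, and at the critical point k_2 D_c = k_d L, so D_c = (0.205/0.626) × 17.71 = 5.800 mg/L.
Minimum DO = C_s − D_c = 11.0 − 5.800 = 5.200 mg/L.
x_c = v t_c = 0.549 m/s × 2.472 d × 86400 s/d = 117300 m ≈ 117 km.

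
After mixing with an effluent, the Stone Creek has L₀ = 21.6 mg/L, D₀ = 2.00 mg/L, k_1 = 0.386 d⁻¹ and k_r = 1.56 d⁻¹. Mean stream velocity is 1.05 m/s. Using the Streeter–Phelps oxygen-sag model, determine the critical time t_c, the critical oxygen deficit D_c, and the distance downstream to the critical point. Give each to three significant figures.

At the critical point dD/dt = 0, so k_1 L₀ e^(−k_1 t) = k_r D. Substituting D(t) from the Streeter–Phelps equation and solving for t gives
t_c = ln[(k_r/k_1)(1 − D₀(k_r−k_1)/(k_1 L₀))] / (k_r−k_1).
Here k_r−k_1 = 1.174 d⁻¹ and 1 − D₀(k_r−k_1)/(k_1 L₀) = 1 − 2.00×1.174/(0.386×21.6) = 0.7184, so
t_c = ln(4.041 × 0.7184) / 1.174 = 1.066 / 1.174 = 0.9079 d.
D_c = (k_1/k_r) L₀ e^(−k_1 t_c) = (0.386/1.56) × 21.6 × e^(−0.386×0.9079) = 0.2474 × 21.6 × 0.7044 = 3.765 mg/L.
x_c = v t_c = 1.05 m/s × 0.9079 d × 86400 s/d = 82360 m ≈ 82.4 km.

t_c ≈ 0.908 d; D_c ≈ 3.76 mg/L; x_c ≈ 82.4 km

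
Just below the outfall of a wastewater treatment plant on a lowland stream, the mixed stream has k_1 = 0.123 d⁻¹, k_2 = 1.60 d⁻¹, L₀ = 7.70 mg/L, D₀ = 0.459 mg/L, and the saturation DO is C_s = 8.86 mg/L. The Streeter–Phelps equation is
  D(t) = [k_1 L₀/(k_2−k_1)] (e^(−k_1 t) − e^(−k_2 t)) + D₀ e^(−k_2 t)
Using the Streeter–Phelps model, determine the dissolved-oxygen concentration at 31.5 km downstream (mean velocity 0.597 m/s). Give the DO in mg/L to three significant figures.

DO ≈ 8.33 mg/L

Travel time t = x/v = 31.5 km / (0.597 m/s) = 31500 m / 0.597 m/s = 52760 s = 0.6107 d.
k_1 L₀/(k_2−k_1) = 0.123×7.70/(1.60−0.123) = 0.9471/1.477 = 0.6412 mg/L.
e^(−k_1 t) = e^(−0.123×0.6107) = 0.9276; e^(−k_2 t) = e^(−1.60×0.6107) = 0.3764.
D = 0.6412 × (0.9276 − 0.3764) + 0.459 × 0.3764 = 0.3535 + 0.1728 = 0.5262 mg/L.
DO = C_s − D = 8.86 − 0.5262 = 8.334 mg/L.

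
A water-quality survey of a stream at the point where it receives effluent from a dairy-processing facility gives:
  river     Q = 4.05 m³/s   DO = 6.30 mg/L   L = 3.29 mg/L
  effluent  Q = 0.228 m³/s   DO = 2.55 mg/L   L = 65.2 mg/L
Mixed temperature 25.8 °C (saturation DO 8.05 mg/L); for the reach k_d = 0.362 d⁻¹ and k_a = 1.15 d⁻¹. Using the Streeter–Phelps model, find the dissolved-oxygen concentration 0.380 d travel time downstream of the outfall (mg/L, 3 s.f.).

Mixed DO = (4.05×6.30 + 0.228×2.55)/(4.05+0.228) = 26.10/4.278 = 6.100 mg/L.
Mixed L₀ = (4.05×3.29 + 0.228×65.2)/(4.278) = 28.19/4.278 = 6.590 mg/L.
Initial deficit D₀ = C_s − DO₀ = 8.05 − 6.100 = 1.950 mg/L.
D(0.380) = [0.362×6.590/(1.15−0.362)](e^(−0.362×0.380) − e^(−1.15×0.380)) + 1.950 e^(−1.15×0.380)
= 3.027 × (0.8715 − 0.6460) + 1.950 × 0.6460 = 1.942 mg/L.
DO = 8.05 − 1.942 = 6.108 mg/L.

DO ≈ 6.11 mg/L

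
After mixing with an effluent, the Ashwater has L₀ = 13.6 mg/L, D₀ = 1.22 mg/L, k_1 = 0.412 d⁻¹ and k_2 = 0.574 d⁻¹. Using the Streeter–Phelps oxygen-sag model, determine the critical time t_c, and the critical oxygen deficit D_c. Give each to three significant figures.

With k_2/k_1 = 1.393 and 1 − D₀(k_2−k_1)/(k_1 L₀) = 0.9647,
t_c = ln(1.393 × 0.9647) / (0.574 − 0.412) = ln(1.344) / 0.1620 = 0.2957/0.1620 = 1.825 d.
D_c = (k_1/k_2) L₀ e^(−k_1 t_c) = (0.412/0.574) × 13.6 × e^(−0.412×1.825) = 0.7178 × 13.6 × 0.4714 = 4.602 mg/L.

t_c ≈ 1.83 d; D_c ≈ 4.60 mg/L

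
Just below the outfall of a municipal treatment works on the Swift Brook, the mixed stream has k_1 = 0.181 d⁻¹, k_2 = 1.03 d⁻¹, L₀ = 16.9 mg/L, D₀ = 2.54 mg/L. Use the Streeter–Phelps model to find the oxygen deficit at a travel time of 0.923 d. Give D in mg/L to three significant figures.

D ≈ 2.64 mg/L

k_1 L₀/(k_2−k_1) = 0.181×16.9/(1.03−0.181) = 3.059/0.8490 = 3.603 mg/L.
e^(−k_1 t) = e^(−0.181×0.9230) = 0.8461; e^(−k_2 t) = e^(−1.03×0.9230) = 0.3865.
D = 3.603 × (0.8461 − 0.3865) + 2.54 × 0.3865 = 1.656 + 0.9816 = 2.638 mg/L.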